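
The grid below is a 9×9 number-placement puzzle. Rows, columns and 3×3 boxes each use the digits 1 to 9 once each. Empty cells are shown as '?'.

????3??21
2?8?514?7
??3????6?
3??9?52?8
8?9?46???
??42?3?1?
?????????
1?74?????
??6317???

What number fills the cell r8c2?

5

r1c3 = 5 (sole candidate).
r2c4 = 6 (sole candidate).
r4c3 = 1 (sole candidate).
r4c5 = 7 (sole candidate).
r4c8 = 4 (sole candidate).
r5c4 = 1 (sole candidate).
r6c5 = 8 (sole candidate).
r7c3 = 2 (sole candidate).
r2c2 = 9 (sole candidate).
r2c8 = 3 (sole candidate).
r4c2 = 6 (sole candidate).
r1c1 = 6 (hidden single in row 1).
r3c2 = 1 (hidden single in row 3).
r5c2 = 2 (hidden single in row 5).
r7c7 = 1 (hidden single in row 7).
r7c8 = 7 (hidden single in row 7).
r5c8 = 5 (sole candidate).
r5c9 = 3 (sole candidate).
r5c7 = 7 (sole candidate).
r7c2 = 3 (hidden single in row 7).
r8c7 = 3 (hidden single in row 8).
r9c9 = 2 (hidden single in row 9).
r7c4 = 5 (hidden single in column 4).
r7c6 = 8 (hidden single in row 7).
r6c7 = 6 (hidden single in column 7).
r6c9 = 9 (sole candidate).
r3c9 = 5 (sole candidate).
r8c9 = 6 (sole candidate).
r7c9 = 4 (sole candidate).
r7c1 = 9 (sole candidate).
r7c5 = 6 (sole candidate).
r8c2 = 5: in row 8, 5 can only go here (every other open cell in that row sees a 5).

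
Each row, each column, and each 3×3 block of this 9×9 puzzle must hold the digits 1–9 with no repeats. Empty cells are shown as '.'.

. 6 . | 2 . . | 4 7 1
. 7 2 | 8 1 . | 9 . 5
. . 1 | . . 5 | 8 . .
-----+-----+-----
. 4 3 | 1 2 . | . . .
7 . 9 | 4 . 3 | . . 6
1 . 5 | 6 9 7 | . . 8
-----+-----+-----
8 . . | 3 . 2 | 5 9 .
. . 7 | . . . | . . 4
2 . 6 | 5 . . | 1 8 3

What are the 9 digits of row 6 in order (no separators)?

125697348

r1c3 = 8: row 1 has {1,2,4,6,7}; col 3 has {1,2,3,5,6,7,9}; box has {1,2,6,7} → only 8 remains.
r1c5 = 3: row 1 has {1,2,4,6,7,8}; col 5 has {1,2,9}; box has {1,2,5,8} → only 3 remains.
r1c6 = 9: row 1 has {1,2,3,4,6,7,8}; col 6 has {2,3,5,7}; box has {1,2,3,5,8} → only 9 remains.
r3c4 = 7: row 3 has {1,5,8}; col 4 has {1,2,3,4,5,6,8}; box has {1,2,3,5,8,9} → only 7 remains.
r3c9 = 2: row 3 has {1,5,7,8}; col 9 has {1,3,4,5,6,8}; box has {1,4,5,7,8,9} → only 2 remains.
r4c1 = 6: row 4 has {1,2,3,4}; col 1 has {1,2,7,8}; box has {1,3,4,5,7,9} → only 6 remains.
r4c6 = 8: row 4 has {1,2,3,4,6}; col 6 has {2,3,5,7,9}; box has {1,2,3,4,6,7,9} → only 8 remains.
r4c7 = 7: row 4 has {1,2,3,4,6,8}; col 7 has {1,4,5,8,9}; box has {6,8} → only 7 remains.
r4c8 = 5: row 4 has {1,2,3,4,6,7,8}; col 8 has {7,8,9}; box has {6,7,8} → only 5 remains.
r4c9 = 9: row 4 has {1,2,3,4,5,6,7,8}; col 9 has {1,2,3,4,5,6,8}; box has {5,6,7,8} → only 9 remains.
r5c5 = 5: row 5 has {3,4,6,7,9}; col 5 has {1,2,3,9}; box has {1,2,3,4,6,7,8,9} → only 5 remains.
r5c7 = 2: row 5 has {3,4,5,6,7,9}; col 7 has {1,4,5,7,8,9}; box has {5,6,7,8,9} → only 2 remains.
r5c8 = 1: row 5 has {2,3,4,5,6,7,9}; col 8 has {5,7,8,9}; box has {2,5,6,7,8,9} → only 1 remains.
r6c2 = 2: row 6 has {1,5,6,7,8,9}; col 2 has {4,6,7}; box has {1,3,4,5,6,7,9} → only 2 remains.
r6c7 = 3: row 6 has {1,2,5,6,7,8,9}; col 7 has {1,2,4,5,7,8,9}; box has {1,2,5,6,7,8,9} → only 3 remains.
r6c8 = 4: row 6 has {1,2,3,5,6,7,8,9}; col 8 has {1,5,7,8,9}; box has {1,2,3,5,6,7,8,9} → only 4 remains.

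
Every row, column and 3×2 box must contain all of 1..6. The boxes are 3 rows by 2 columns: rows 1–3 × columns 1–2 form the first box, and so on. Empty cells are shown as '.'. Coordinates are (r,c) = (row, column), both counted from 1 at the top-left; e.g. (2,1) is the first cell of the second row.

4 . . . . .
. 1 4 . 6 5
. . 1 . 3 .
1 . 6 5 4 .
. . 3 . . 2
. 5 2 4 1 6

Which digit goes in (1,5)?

2

(1,3) = 5 (sole candidate).
(1,5) = 2: row 1 has {4,5}; col 5 has {1,3,4,6}; box has {3,5,6} → only 2 remains.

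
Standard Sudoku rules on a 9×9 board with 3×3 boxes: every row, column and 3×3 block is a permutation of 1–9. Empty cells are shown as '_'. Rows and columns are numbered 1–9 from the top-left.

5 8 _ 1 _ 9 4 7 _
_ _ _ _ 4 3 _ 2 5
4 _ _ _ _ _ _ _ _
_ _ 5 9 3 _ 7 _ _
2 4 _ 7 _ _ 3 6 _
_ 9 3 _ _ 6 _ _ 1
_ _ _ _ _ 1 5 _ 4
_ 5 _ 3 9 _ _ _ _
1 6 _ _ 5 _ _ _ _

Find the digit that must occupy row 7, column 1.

row 4, column 2 = 1: row 4 has {3,5,7,9}; col 2 has {4,5,6,8,9}; box has {2,3,4,5,9} → only 1 remains.
row 5, column 3 = 8: row 5 has {2,3,4,6,7}; col 3 has {3,5}; box has {1,2,3,4,5,9} → only 8 remains.
row 5, column 5 = 1: row 5 has {2,3,4,6,7,8}; col 5 has {3,4,5,9}; box has {3,6,7,9} → only 1 remains.
row 5, column 6 = 5: row 5 has {1,2,3,4,6,7,8}; col 6 has {1,3,6,9}; box has {1,3,6,7,9} → only 5 remains.
row 5, column 9 = 9: row 5 has {1,2,3,4,5,6,7,8}; col 9 has {1,4,5}; box has {1,3,6,7} → only 9 remains.
row 6, column 1 = 7: row 6 has {1,3,6,9}; col 1 has {1,2,4,5}; box has {1,2,3,4,5,8,9} → only 7 remains.
row 8, column 1 = 8: row 8 has {3,5,9}; col 1 has {1,2,4,5,7}; box has {1,5,6} → only 8 remains.
row 8, column 8 = 1: row 8 has {3,5,8,9}; col 8 has {2,6,7}; box has {4,5} → only 1 remains.
row 2, column 2 = 7: row 2 has {2,3,4,5}; col 2 has {1,4,5,6,8,9}; box has {4,5,8} → only 7 remains.
row 4, column 1 = 6: row 4 has {1,3,5,7,9}; col 1 has {1,2,4,5,7,8}; box has {1,2,3,4,5,7,8,9} → only 6 remains.
row 2, column 1 = 9: row 2 has {2,3,4,5,7}; col 1 has {1,2,4,5,6,7,8}; box has {4,5,7,8} → only 9 remains.
row 7, column 1 = 3: row 7 has {1,4,5}; col 1 has {1,2,4,5,6,7,8,9}; box has {1,5,6,8} → only 3 remains.

3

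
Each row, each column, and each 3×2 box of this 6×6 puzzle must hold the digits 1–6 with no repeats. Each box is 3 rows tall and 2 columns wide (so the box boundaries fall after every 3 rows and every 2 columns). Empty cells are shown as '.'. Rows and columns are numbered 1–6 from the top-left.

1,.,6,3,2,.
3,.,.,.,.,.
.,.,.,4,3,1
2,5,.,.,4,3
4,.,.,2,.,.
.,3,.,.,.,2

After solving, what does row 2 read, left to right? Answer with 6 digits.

325164

R1C2 = 4 (sole candidate).
R1C6 = 5 (sole candidate).
R2C5 = 6: row 2 has {3}; col 5 has {2,3,4}; box has {1,2,3,5} → only 6 remains.
R2C6 = 4: row 2 has {3,6}; col 6 has {1,2,3,5}; box has {1,2,3,5,6} → only 4 remains.
R4C3 = 1 (sole candidate).
R4C4 = 6 (sole candidate).
R5C6 = 6 (sole candidate).
R6C1 = 6 (sole candidate).
R6C4 = 5 (sole candidate).
R6C5 = 1 (sole candidate).
R2C2 = 2: row 2 has {3,4,6}; col 2 has {3,4,5}; box has {1,3,4} → only 2 remains.
R2C3 = 5: row 2 has {2,3,4,6}; col 3 has {1,6}; box has {3,4,6} → only 5 remains.
R2C4 = 1: row 2 has {2,3,4,5,6}; col 4 has {2,3,4,5,6}; box has {3,4,5,6} → only 1 remains.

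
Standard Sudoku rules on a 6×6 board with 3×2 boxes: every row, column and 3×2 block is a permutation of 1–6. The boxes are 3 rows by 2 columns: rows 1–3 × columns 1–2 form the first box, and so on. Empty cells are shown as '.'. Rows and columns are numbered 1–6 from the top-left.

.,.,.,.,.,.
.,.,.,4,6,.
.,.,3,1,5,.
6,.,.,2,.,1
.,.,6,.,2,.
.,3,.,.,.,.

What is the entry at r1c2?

2

r6c4 = 5 (sole candidate).
r6c5 = 4 (sole candidate).
r6c6 = 6 (sole candidate).
r1c4 = 6 (sole candidate).
r4c3 = 4 (sole candidate).
r4c5 = 3 (sole candidate).
r5c4 = 3 (sole candidate).
r5c6 = 5 (sole candidate).
r6c3 = 1 (sole candidate).
r1c5 = 1 (sole candidate).
r4c2 = 5 (sole candidate).
r6c1 = 2 (sole candidate).
r3c1 = 4 (sole candidate).
r3c6 = 2 (sole candidate).
r5c1 = 1 (sole candidate).
r5c2 = 4 (sole candidate).
r1c2 = 2: row 1 has {1,6}; col 2 has {3,4,5}; box has {4} → only 2 remains.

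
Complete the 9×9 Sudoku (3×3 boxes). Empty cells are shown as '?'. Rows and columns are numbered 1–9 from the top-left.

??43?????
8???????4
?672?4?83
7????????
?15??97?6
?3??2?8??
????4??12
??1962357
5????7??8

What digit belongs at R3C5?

R8C1 = 4 (sole candidate).
R8C2 = 8 (sole candidate).
R9C4 = 1 (sole candidate).
R9C5 = 3 (sole candidate).
R5C1 = 2 (sole candidate).
R5C5 = 8 (sole candidate).
R5C4 = 4 (sole candidate).
R5C8 = 3 (sole candidate).
R1C6 = 8 (hidden single in row 1).
R7C6 = 5 (sole candidate).
R7C4 = 8 (sole candidate).
R2C3 = 3 (hidden single in row 2).
R4C6 = 3 (hidden single in row 4).
R4C3 = 8 (hidden single in row 4).
R4C4 = 6 (hidden single in row 4).
R6C6 = 1 (sole candidate).
R2C6 = 6 (sole candidate).
R4C5 = 5 (sole candidate).
R6C4 = 7 (sole candidate).
R2C4 = 5 (sole candidate).
R3C7 = 5 (hidden single in row 3).
R1C2 = 5 (hidden single in row 1).
R6C8 = 4 (hidden single in row 6).
R6C9 = 5 (hidden single in row 6).
R4C2 = 4 (hidden single in row 4).
R7C1 = 3 (hidden single in row 7).
R7C2 = 7 (hidden single in row 7).
R9C7 = 4 (hidden single in row 9).
R6C1 = 6 (hidden single in column 1).
R6C3 = 9 (sole candidate).
R7C3 = 6 (sole candidate).
R7C7 = 9 (sole candidate).
R9C3 = 2 (sole candidate).
R9C8 = 6 (sole candidate).
R9C2 = 9 (sole candidate).
R2C2 = 2 (sole candidate).
R2C7 = 1 (sole candidate).
R4C7 = 2 (sole candidate).
R4C8 = 9 (sole candidate).
R4C9 = 1 (sole candidate).
R1C7 = 6 (sole candidate).
R1C9 = 9 (sole candidate).
R2C8 = 7 (sole candidate).
R1C1 = 1 (sole candidate).
R1C5 = 7 (sole candidate).
R1C8 = 2 (sole candidate).
R2C5 = 9 (sole candidate).
R3C1 = 9 (sole candidate).
R3C5 = 1: row 3 has {2,3,4,5,6,7,8,9}; col 5 has {2,3,4,5,6,7,8,9}; box has {2,3,4,5,6,7,8,9} → only 1 remains.

1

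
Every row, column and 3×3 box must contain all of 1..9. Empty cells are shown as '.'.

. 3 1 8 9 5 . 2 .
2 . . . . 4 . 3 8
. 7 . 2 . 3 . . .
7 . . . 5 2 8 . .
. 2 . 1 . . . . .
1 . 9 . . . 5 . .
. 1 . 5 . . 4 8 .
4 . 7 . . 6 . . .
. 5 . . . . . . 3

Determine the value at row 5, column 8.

row 1, column 1 = 6 (sole candidate).
row 1, column 7 = 7 (sole candidate).
row 1, column 9 = 4 (sole candidate).
row 2, column 2 = 9 (sole candidate).
row 2, column 3 = 5 (sole candidate).
row 3, column 1 = 8 (sole candidate).
row 3, column 3 = 4 (sole candidate).
row 8, column 2 = 8 (sole candidate).
row 9, column 1 = 9 (sole candidate).
row 7, column 1 = 3 (sole candidate).
row 5, column 1 = 5 (sole candidate).
row 6, column 9 = 2 (hidden single in row 6).
row 5, column 3 = 8 (hidden single in column 3).
row 4, column 3 = 3 (hidden single in column 3).
row 9, column 6 = 1 (hidden single in column 6).
row 9, column 5 = 8 (hidden single in row 9).
row 6, column 6 = 8 (hidden single in row 6).
row 9, column 4 = 4 (hidden single in row 9).
row 9, column 8 = 7 (hidden single in row 9).
row 5, column 7 = 3 (hidden single in column 7).
row 5, column 9 = 7 (hidden single in column 9).
row 5, column 6 = 9 (sole candidate).
row 7, column 6 = 7 (sole candidate).
row 4, column 4 = 6 (sole candidate).
row 5, column 5 = 4 (sole candidate).
row 5, column 8 = 6: row 5 has {1,2,3,4,5,7,8,9}; col 8 has {2,3,7,8}; box has {2,3,5,7,8} → only 6 remains.

6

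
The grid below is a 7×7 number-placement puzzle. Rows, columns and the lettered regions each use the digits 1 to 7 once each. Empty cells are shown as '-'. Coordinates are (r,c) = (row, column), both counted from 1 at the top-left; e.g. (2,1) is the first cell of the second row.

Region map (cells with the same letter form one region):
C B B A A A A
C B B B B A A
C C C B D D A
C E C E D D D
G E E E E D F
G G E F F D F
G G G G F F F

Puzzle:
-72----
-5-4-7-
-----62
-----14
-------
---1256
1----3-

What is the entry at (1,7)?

(1,6) = 4 (sole candidate).
(3,4) = 3 (sole candidate).
(3,5) = 7 (sole candidate).
(4,5) = 3 (sole candidate).
(5,6) = 2 (sole candidate).
(2,1) = 2 (hidden single in row 2).
(2,7) = 3 (hidden single in row 2).
(1,1) = 3 (hidden single in row 1).
(1,7) = 1: in column 7, 1 can only go here (every other open cell in that column sees a 1).

1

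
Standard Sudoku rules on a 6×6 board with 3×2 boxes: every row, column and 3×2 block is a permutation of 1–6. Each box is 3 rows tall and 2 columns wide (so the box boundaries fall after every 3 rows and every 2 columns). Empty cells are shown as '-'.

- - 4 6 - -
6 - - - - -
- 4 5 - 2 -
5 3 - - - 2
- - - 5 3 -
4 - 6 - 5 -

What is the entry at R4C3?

R1C5 = 1 (sole candidate).
R2C5 = 4 (sole candidate).
R4C3 = 1: row 4 has {2,3,5}; col 3 has {4,5,6}; box has {5,6} → only 1 remains.

1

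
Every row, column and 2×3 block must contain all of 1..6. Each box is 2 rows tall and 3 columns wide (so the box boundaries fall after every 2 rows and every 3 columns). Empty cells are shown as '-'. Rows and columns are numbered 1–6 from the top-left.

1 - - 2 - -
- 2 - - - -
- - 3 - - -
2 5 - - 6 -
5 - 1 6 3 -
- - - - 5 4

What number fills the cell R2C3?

R1C5 = 4: row 1 has {1,2}; col 5 has {3,5,6}; box has {2} → only 4 remains.
R2C5 = 1: row 2 has {2}; col 5 has {3,4,5,6}; box has {2,4} → only 1 remains.
R3C5 = 2: row 3 has {3}; col 5 has {1,3,4,5,6}; box has {6} → only 2 remains.
R4C3 = 4: row 4 has {2,5,6}; col 3 has {1,3}; box has {2,3,5} → only 4 remains.
R5C2 = 4: row 5 has {1,3,5,6}; col 2 has {2,5}; box has {1,5} → only 4 remains.
R5C6 = 2: row 5 has {1,3,4,5,6}; col 6 has {4}; box has {3,4,5,6} → only 2 remains.
R6C4 = 1: row 6 has {4,5}; col 4 has {2,6}; box has {2,3,4,5,6} → only 1 remains.
R3C1 = 6: row 3 has {2,3}; col 1 has {1,2,5}; box has {2,3,4,5} → only 6 remains.
R3C2 = 1: row 3 has {2,3,6}; col 2 has {2,4,5}; box has {2,3,4,5,6} → only 1 remains.
R3C6 = 5: row 3 has {1,2,3,6}; col 6 has {2,4}; box has {2,6} → only 5 remains.
R4C4 = 3: row 4 has {2,4,5,6}; col 4 has {1,2,6}; box has {2,5,6} → only 3 remains.
R4C6 = 1: row 4 has {2,3,4,5,6}; col 6 has {2,4,5}; box has {2,3,5,6} → only 1 remains.
R6C1 = 3: row 6 has {1,4,5}; col 1 has {1,2,5,6}; box has {1,4,5} → only 3 remains.
R6C2 = 6: row 6 has {1,3,4,5}; col 2 has {1,2,4,5}; box has {1,3,4,5} → only 6 remains.
R6C3 = 2: row 6 has {1,3,4,5,6}; col 3 has {1,3,4}; box has {1,3,4,5,6} → only 2 remains.
R1C2 = 3: row 1 has {1,2,4}; col 2 has {1,2,4,5,6}; box has {1,2} → only 3 remains.
R1C6 = 6: row 1 has {1,2,3,4}; col 6 has {1,2,4,5}; box has {1,2,4} → only 6 remains.
R2C1 = 4: row 2 has {1,2}; col 1 has {1,2,3,5,6}; box has {1,2,3} → only 4 remains.
R2C4 = 5: row 2 has {1,2,4}; col 4 has {1,2,3,6}; box has {1,2,4,6} → only 5 remains.
R2C6 = 3: row 2 has {1,2,4,5}; col 6 has {1,2,4,5,6}; box has {1,2,4,5,6} → only 3 remains.
R3C4 = 4: row 3 has {1,2,3,5,6}; col 4 has {1,2,3,5,6}; box has {1,2,3,5,6} → only 4 remains.
R1C3 = 5: row 1 has {1,2,3,4,6}; col 3 has {1,2,3,4}; box has {1,2,3,4} → only 5 remains.
R2C3 = 6: row 2 has {1,2,3,4,5}; col 3 has {1,2,3,4,5}; box has {1,2,3,4,5} → only 6 remains.

6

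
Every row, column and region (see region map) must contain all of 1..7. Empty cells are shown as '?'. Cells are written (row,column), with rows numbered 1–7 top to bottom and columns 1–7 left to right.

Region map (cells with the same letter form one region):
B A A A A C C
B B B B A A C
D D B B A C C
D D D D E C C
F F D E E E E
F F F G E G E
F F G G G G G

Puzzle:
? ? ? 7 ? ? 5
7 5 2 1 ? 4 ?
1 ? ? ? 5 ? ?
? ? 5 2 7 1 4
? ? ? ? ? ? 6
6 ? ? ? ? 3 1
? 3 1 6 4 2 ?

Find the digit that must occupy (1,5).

(1,6) = 6 (sole candidate).
(2,7) = 3 (sole candidate).
(3,6) = 7 (sole candidate).
(3,7) = 2 (sole candidate).
(4,1) = 3 (sole candidate).
(4,2) = 6 (sole candidate).
(5,6) = 5 (sole candidate).
(6,4) = 5 (sole candidate).
(6,5) = 2 (sole candidate).
(7,1) = 5 (sole candidate).
(7,7) = 7 (sole candidate).
(1,1) = 4 (sole candidate).
(1,3) = 3 (sole candidate).
(1,5) = 1: row 1 has {3,4,5,6,7}; col 5 has {2,4,5,7}; region has {3,4,5,7} → only 1 remains.

1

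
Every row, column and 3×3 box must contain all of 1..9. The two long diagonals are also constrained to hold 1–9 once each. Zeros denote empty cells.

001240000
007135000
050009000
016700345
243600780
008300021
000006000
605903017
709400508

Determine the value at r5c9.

r3c4 = 8 (sole candidate).
r4c1 = 9 (sole candidate).
r5c6 = 1 (sole candidate).
r5c9 = 9: row 5 has {1,2,3,4,6,7,8}; col 9 has {1,5,7,8}; box has {1,2,3,4,5,7,8} → only 9 remains.

9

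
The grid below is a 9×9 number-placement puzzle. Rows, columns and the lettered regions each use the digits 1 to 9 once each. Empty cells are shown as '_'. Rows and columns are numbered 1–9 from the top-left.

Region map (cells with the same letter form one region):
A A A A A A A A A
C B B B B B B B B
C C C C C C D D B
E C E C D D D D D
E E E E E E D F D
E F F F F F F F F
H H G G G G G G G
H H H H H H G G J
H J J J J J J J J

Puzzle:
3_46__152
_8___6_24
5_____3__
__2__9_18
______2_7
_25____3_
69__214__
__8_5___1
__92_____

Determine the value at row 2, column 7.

7

row 1, column 2 = 7: row 1 has {1,2,3,4,5,6}; col 2 has {2,8,9}; region has {1,2,3,4,5,6} → only 7 remains.
row 1, column 6 = 8: row 1 has {1,2,3,4,5,6,7}; col 6 has {1,6,9}; region has {1,2,3,4,5,6,7} → only 8 remains.
row 3, column 9 = 9: row 3 has {3,5}; col 9 has {1,2,4,7,8}; region has {2,4,6,8} → only 9 remains.
row 6, column 9 = 6: row 6 has {2,3,5}; col 9 has {1,2,4,7,8,9}; region has {2,3,5} → only 6 remains.
row 1, column 5 = 9: row 1 has {1,2,3,4,5,6,7,8}; col 5 has {2,5}; region has {1,2,3,4,5,6,7,8} → only 9 remains.
row 2, column 1 = 9: in row 2, 9 can only go here (every other open cell in that row sees a 9).
row 3, column 6 = 2: in row 3, 2 can only go here (every other open cell in that row sees a 2).
row 4, column 7 = 5: in row 4, 5 can only go here (every other open cell in that row sees a 5).
row 2, column 7 = 7: row 2 has {2,4,6,8,9}; col 7 has {1,2,3,4,5}; region has {2,4,6,8,9} → only 7 remains.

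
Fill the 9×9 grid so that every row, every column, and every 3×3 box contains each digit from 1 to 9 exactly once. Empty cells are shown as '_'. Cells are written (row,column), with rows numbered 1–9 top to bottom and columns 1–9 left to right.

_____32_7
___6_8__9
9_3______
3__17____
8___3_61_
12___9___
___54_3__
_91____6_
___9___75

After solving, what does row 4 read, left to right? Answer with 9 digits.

(1,4) = 4 (sole candidate).
(5,4) = 2 (sole candidate).
(5,9) = 4 (sole candidate).
(6,4) = 8 (sole candidate).
(6,9) = 3 (sole candidate).
(3,4) = 7 (sole candidate).
(5,6) = 5 (sole candidate).
(6,5) = 6 (sole candidate).
(6,8) = 5 (sole candidate).
(8,4) = 3 (sole candidate).
(1,8) = 8 (sole candidate).
(3,8) = 4 (sole candidate).
(4,6) = 4: row 4 has {1,3,7}; col 6 has {3,5,8,9}; box has {1,2,3,5,6,7,8,9} → only 4 remains.
(5,2) = 7 (sole candidate).
(5,3) = 9 (sole candidate).
(6,3) = 4 (sole candidate).
(6,7) = 7 (sole candidate).
(2,8) = 3 (sole candidate).
(1,5) = 9 (hidden single in row 1).
(1,2) = 1 (hidden single in row 1).
(3,2) = 8 (hidden single in row 3).
(7,2) = 6 (sole candidate).
(4,2) = 5: row 4 has {1,3,4,7}; col 2 has {1,2,6,7,8,9}; box has {1,2,3,4,7,8,9} → only 5 remains.
(4,3) = 6: row 4 has {1,3,4,5,7}; col 3 has {1,3,4,9}; box has {1,2,3,4,5,7,8,9} → only 6 remains.
(1,3) = 5 (sole candidate).
(2,2) = 4 (sole candidate).
(9,2) = 3 (sole candidate).
(1,1) = 6 (sole candidate).
(3,9) = 6 (hidden single in row 3).
(7,8) = 9 (hidden single in row 7).
(4,8) = 2: row 4 has {1,3,4,5,6,7}; col 8 has {1,3,4,5,6,7,8,9}; box has {1,3,4,5,6,7} → only 2 remains.
(4,9) = 8: row 4 has {1,2,3,4,5,6,7}; col 9 has {3,4,5,6,7,9}; box has {1,2,3,4,5,6,7} → only 8 remains.
(8,9) = 2 (sole candidate).
(4,7) = 9: row 4 has {1,2,3,4,5,6,7,8}; col 7 has {2,3,6,7}; box has {1,2,3,4,5,6,7,8} → only 9 remains.

356174928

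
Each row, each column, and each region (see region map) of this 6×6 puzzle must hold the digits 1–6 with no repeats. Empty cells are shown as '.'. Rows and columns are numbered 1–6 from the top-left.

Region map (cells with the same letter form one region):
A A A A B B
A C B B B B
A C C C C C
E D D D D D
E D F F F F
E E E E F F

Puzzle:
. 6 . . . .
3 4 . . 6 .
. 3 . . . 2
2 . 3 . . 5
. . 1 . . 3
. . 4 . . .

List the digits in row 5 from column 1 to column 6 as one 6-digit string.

R2C6 = 1: row 2 has {3,4,6}; col 6 has {2,3,5}; region has {6} → only 1 remains.
R4C2 = 1: row 4 has {2,3,5}; col 2 has {3,4,6}; region has {3,5} → only 1 remains.
R4C5 = 4: row 4 has {1,2,3,5}; col 5 has {6}; region has {1,3,5} → only 4 remains.
R5C2 = 2: row 5 has {1,3}; col 2 has {1,3,4,6}; region has {1,3,4,5} → only 2 remains.
R5C5 = 5: row 5 has {1,2,3}; col 5 has {4,6}; region has {1,3} → only 5 remains.
R6C2 = 5: row 6 has {4}; col 2 has {1,2,3,4,6}; region has {2,4} → only 5 remains.
R6C5 = 2: row 6 has {4,5}; col 5 has {4,5,6}; region has {1,3,5} → only 2 remains.
R6C6 = 6: row 6 has {2,4,5}; col 6 has {1,2,3,5}; region has {1,2,3,5} → only 6 remains.
R1C5 = 3: row 1 has {6}; col 5 has {2,4,5,6}; region has {1,6} → only 3 remains.
R1C6 = 4: row 1 has {3,6}; col 6 has {1,2,3,5,6}; region has {1,3,6} → only 4 remains.
R3C5 = 1: row 3 has {2,3}; col 5 has {2,3,4,5,6}; region has {2,3,4} → only 1 remains.
R4C4 = 6: row 4 has {1,2,3,4,5}; col 4 has {}; region has {1,2,3,4,5} → only 6 remains.
R5C1 = 6: row 5 has {1,2,3,5}; col 1 has {2,3}; region has {2,4,5} → only 6 remains.
R5C4 = 4: row 5 has {1,2,3,5,6}; col 4 has {6}; region has {1,2,3,5,6} → only 4 remains.

621453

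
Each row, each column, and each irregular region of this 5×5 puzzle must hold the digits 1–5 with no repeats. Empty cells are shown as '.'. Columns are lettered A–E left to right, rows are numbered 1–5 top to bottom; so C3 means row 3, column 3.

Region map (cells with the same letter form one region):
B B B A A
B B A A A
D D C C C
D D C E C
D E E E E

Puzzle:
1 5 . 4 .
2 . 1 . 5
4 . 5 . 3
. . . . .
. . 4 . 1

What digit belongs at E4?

C1 = 3 (sole candidate).
E1 = 2 (sole candidate).
B2 = 4 (sole candidate).
D2 = 3 (sole candidate).
C4 = 2 (sole candidate).
D4 = 5 (sole candidate).
E4 = 4: row 4 has {2,5}; col 5 has {1,2,3,5}; region has {2,3,5} → only 4 remains.

4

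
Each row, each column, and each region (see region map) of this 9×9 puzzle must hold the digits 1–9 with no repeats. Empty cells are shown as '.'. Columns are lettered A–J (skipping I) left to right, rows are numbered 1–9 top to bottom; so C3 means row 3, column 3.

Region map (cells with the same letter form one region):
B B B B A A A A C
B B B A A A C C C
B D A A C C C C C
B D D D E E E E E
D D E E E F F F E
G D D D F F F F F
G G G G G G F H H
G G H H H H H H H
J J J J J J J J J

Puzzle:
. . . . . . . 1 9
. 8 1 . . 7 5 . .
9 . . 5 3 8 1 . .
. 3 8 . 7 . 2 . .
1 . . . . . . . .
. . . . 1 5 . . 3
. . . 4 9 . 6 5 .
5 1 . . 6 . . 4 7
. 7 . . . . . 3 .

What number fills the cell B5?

5

B7 = 2: row 7 has {4,5,6,9}; col 2 has {1,3,7,8}; region has {1,4,5,9} → only 2 remains.
F7 = 3: row 7 has {2,4,5,6,9}; col 6 has {5,7,8}; region has {1,2,4,5,9} → only 3 remains.
C7 = 7: row 7 has {2,3,4,5,6,9}; col 3 has {1,8}; region has {1,2,3,4,5,9} → only 7 remains.
A7 = 8: row 7 has {2,3,4,5,6,7,9}; col 1 has {1,5,9}; region has {1,2,3,4,5,7,9} → only 8 remains.
J7 = 1: row 7 has {2,3,4,5,6,7,8,9}; col 9 has {3,7,9}; region has {4,5,6,7} → only 1 remains.
A6 = 6: row 6 has {1,3,5}; col 1 has {1,5,8,9}; region has {1,2,3,4,5,7,8,9} → only 6 remains.
A4 = 4: row 4 has {2,3,7,8}; col 1 has {1,5,6,8,9}; region has {1,8,9} → only 4 remains.
A9 = 2: row 9 has {3,7}; col 1 has {1,4,5,6,8,9}; region has {3,7} → only 2 remains.
A2 = 3: row 2 has {1,5,7,8}; col 1 has {1,2,4,5,6,8,9}; region has {1,4,8,9} → only 3 remains.
A1 = 7: row 1 has {1,9}; col 1 has {1,2,3,4,5,6,8,9}; region has {1,3,4,8,9} → only 7 remains.
G1 = 3: in row 1, 3 can only go here (every other open cell in that row sees a 3).
E1 = 8: in row 1, 8 can only go here (every other open cell in that row sees an 8).
F1 = 4: in row 1, 4 can only go here (every other open cell in that row sees a 4).
E2 = 2: row 2 has {1,3,5,7,8}; col 5 has {1,3,6,7,8,9}; region has {1,3,4,5,7,8} → only 2 remains.
H2 = 6: row 2 has {1,2,3,5,7,8}; col 8 has {1,3,4,5}; region has {1,3,5,8,9} → only 6 remains.
J2 = 4: row 2 has {1,2,3,5,6,7,8}; col 9 has {1,3,7,9}; region has {1,3,5,6,8,9} → only 4 remains.
C3 = 6: row 3 has {1,3,5,8,9}; col 3 has {1,7,8}; region has {1,2,3,4,5,7,8} → only 6 remains.
J3 = 2: row 3 has {1,3,5,6,8,9}; col 9 has {1,3,4,7,9}; region has {1,3,4,5,6,8,9} → only 2 remains.
H4 = 9: row 4 has {2,3,4,7,8}; col 8 has {1,3,4,5,6}; region has {2,7} → only 9 remains.
D2 = 9: row 2 has {1,2,3,4,5,6,7,8}; col 4 has {4,5}; region has {1,2,3,4,5,6,7,8} → only 9 remains.
B3 = 4: row 3 has {1,2,3,5,6,8,9}; col 2 has {1,2,3,7,8}; region has {1,3,8} → only 4 remains.
H3 = 7: row 3 has {1,2,3,4,5,6,8,9}; col 8 has {1,3,4,5,6,9}; region has {1,2,3,4,5,6,8,9} → only 7 remains.
D4 = 6: row 4 has {2,3,4,7,8,9}; col 4 has {4,5,9}; region has {1,3,4,8} → only 6 remains.
F4 = 1: row 4 has {2,3,4,6,7,8,9}; col 6 has {3,4,5,7,8}; region has {2,7,9} → only 1 remains.
J4 = 5: row 4 has {1,2,3,4,6,7,8,9}; col 9 has {1,2,3,4,7,9}; region has {1,2,7,9} → only 5 remains.
E5 = 4: row 5 has {1}; col 5 has {1,2,3,6,7,8,9}; region has {1,2,5,7,9} → only 4 remains.
B6 = 9: row 6 has {1,3,5,6}; col 2 has {1,2,3,4,7,8}; region has {1,3,4,6,8} → only 9 remains.
C6 = 2: row 6 has {1,3,5,6,9}; col 3 has {1,6,7,8}; region has {1,3,4,6,8,9} → only 2 remains.
D6 = 7: row 6 has {1,2,3,5,6,9}; col 4 has {4,5,6,9}; region has {1,2,3,4,6,8,9} → only 7 remains.
H6 = 8: row 6 has {1,2,3,5,6,7,9}; col 8 has {1,3,4,5,6,7,9}; region has {1,3,5,6} → only 8 remains.
E9 = 5: row 9 has {2,3,7}; col 5 has {1,2,3,4,6,7,8,9}; region has {2,3,7} → only 5 remains.
C1 = 5: row 1 has {1,3,4,7,8,9}; col 3 has {1,2,6,7,8}; region has {1,3,4,7,8,9} → only 5 remains.
D1 = 2: row 1 has {1,3,4,5,7,8,9}; col 4 has {4,5,6,7,9}; region has {1,3,4,5,7,8,9} → only 2 remains.
B5 = 5: row 5 has {1,4}; col 2 has {1,2,3,4,7,8,9}; region has {1,2,3,4,6,7,8,9} → only 5 remains.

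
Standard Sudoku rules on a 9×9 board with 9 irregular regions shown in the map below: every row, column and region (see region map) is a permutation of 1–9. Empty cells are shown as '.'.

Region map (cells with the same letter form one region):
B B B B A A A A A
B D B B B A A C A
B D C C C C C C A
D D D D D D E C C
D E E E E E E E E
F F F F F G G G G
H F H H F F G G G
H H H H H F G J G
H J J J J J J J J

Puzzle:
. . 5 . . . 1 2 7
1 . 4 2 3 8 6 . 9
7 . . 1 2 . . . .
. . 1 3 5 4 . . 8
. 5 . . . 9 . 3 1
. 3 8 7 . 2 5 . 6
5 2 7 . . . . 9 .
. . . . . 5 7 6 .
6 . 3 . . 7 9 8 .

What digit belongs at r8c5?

8

r1c5 = 4: row 1 has {1,2,5,7}; col 5 has {2,3,5}; region has {1,2,6,7,8,9} → only 4 remains.
r1c6 = 3: row 1 has {1,2,4,5,7}; col 6 has {2,4,5,7,8,9}; region has {1,2,4,6,7,8,9} → only 3 remains.
r2c2 = 7: row 2 has {1,2,3,4,6,8,9}; col 2 has {2,3,5}; region has {1,3,4,5} → only 7 remains.
r2c8 = 5: row 2 has {1,2,3,4,6,7,8,9}; col 8 has {2,3,6,8,9}; region has {1,2,8} → only 5 remains.
r3c6 = 6: row 3 has {1,2,7}; col 6 has {2,3,4,5,7,8,9}; region has {1,2,5,8} → only 6 remains.
r3c8 = 4: row 3 has {1,2,6,7}; col 8 has {2,3,5,6,8,9}; region has {1,2,5,6,8} → only 4 remains.
r3c9 = 5: row 3 has {1,2,4,6,7}; col 9 has {1,6,7,8,9}; region has {1,2,3,4,6,7,8,9} → only 5 remains.
r4c7 = 2: row 4 has {1,3,4,5,8}; col 7 has {1,5,6,7,9}; region has {1,3,5,9} → only 2 remains.
r4c8 = 7: row 4 has {1,2,3,4,5,8}; col 8 has {2,3,4,5,6,8,9}; region has {1,2,4,5,6,8} → only 7 remains.
r5c3 = 6: row 5 has {1,3,5,9}; col 3 has {1,3,4,5,7,8}; region has {1,2,3,5,9} → only 6 remains.
r6c8 = 1: row 6 has {2,3,5,6,7,8}; col 8 has {2,3,4,5,6,7,8,9}; region has {2,5,6,7,9} → only 1 remains.
r7c6 = 1: row 7 has {2,5,7,9}; col 6 has {2,3,4,5,6,7,8,9}; region has {2,3,5,7,8} → only 1 remains.
r9c5 = 1: row 9 has {3,6,7,8,9}; col 5 has {2,3,4,5}; region has {3,6,7,8,9} → only 1 remains.
r3c3 = 9: row 3 has {1,2,4,5,6,7}; col 3 has {1,3,4,5,6,7,8}; region has {1,2,4,5,6,7,8} → only 9 remains.
r3c7 = 3: row 3 has {1,2,4,5,6,7,9}; col 7 has {1,2,5,6,7,9}; region has {1,2,4,5,6,7,8,9} → only 3 remains.
r4c1 = 9: row 4 has {1,2,3,4,5,7,8}; col 1 has {1,5,6,7}; region has {1,3,4,5,7} → only 9 remains.
r4c2 = 6: row 4 has {1,2,3,4,5,7,8,9}; col 2 has {2,3,5,7}; region has {1,3,4,5,7,9} → only 6 remains.
r6c1 = 4: row 6 has {1,2,3,5,6,7,8}; col 1 has {1,5,6,7,9}; region has {1,2,3,5,7,8} → only 4 remains.
r6c5 = 9: row 6 has {1,2,3,4,5,6,7,8}; col 5 has {1,2,3,4,5}; region has {1,2,3,4,5,7,8} → only 9 remains.
r7c5 = 6: row 7 has {1,2,5,7,9}; col 5 has {1,2,3,4,5,9}; region has {1,2,3,4,5,7,8,9} → only 6 remains.
r8c3 = 2: row 8 has {5,6,7}; col 3 has {1,3,4,5,6,7,8,9}; region has {5,6,7} → only 2 remains.
r8c5 = 8: row 8 has {2,5,6,7}; col 5 has {1,2,3,4,5,6,9}; region has {2,5,6,7} → only 8 remains.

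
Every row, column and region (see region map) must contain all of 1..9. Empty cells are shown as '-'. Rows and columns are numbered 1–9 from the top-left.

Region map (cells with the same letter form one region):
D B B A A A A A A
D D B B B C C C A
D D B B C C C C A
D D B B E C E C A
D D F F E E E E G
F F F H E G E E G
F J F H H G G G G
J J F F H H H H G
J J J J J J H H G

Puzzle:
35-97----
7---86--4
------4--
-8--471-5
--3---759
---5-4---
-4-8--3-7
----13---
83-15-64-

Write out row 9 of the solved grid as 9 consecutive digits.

837159642

R9C9 = 2: row 9 has {1,3,4,5,6,8}; col 9 has {4,5,7,9}; region has {3,4,7,9} → only 2 remains.
R9C6 = 9: row 9 has {1,2,3,4,5,6,8}; col 6 has {3,4,6,7}; region has {1,3,4,5,8} → only 9 remains.
R9C3 = 7: row 9 has {1,2,3,4,5,6,8,9}; col 3 has {3}; region has {1,3,4,5,8,9} → only 7 remains.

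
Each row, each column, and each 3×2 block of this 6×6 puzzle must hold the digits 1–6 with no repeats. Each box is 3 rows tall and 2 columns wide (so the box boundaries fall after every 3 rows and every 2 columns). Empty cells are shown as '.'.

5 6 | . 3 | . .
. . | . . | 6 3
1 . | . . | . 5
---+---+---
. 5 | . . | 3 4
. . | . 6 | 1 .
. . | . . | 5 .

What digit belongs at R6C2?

R5C6 = 2 (sole candidate).
R6C6 = 6 (sole candidate).
R1C6 = 1 (sole candidate).
R3C2 = 3 (hidden single in row 3).
R3C3 = 6 (hidden single in row 3).
R5C2 = 4 (sole candidate).
R2C2 = 2 (sole candidate).
R5C1 = 3 (sole candidate).
R5C3 = 5 (sole candidate).
R6C1 = 2 (sole candidate).
R6C2 = 1: row 6 has {2,5,6}; col 2 has {2,3,4,5,6}; box has {2,3,4,5} → only 1 remains.

1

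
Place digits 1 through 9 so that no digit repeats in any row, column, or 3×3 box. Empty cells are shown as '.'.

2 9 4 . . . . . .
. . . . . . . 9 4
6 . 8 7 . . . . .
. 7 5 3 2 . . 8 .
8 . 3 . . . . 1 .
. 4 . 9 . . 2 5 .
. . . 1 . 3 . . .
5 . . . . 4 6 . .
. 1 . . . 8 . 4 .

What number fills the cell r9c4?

r6c1 = 1: row 6 has {2,4,5,9}; col 1 has {2,5,6,8}; box has {3,4,5,7,8} → only 1 remains.
r6c3 = 6: row 6 has {1,2,4,5,9}; col 3 has {3,4,5,8}; box has {1,3,4,5,7,8} → only 6 remains.
r6c6 = 7: row 6 has {1,2,4,5,6,9}; col 6 has {3,4,8}; box has {2,3,9} → only 7 remains.
r6c9 = 3: row 6 has {1,2,4,5,6,7,9}; col 9 has {4}; box has {1,2,5,8} → only 3 remains.
r8c4 = 2: row 8 has {4,5,6}; col 4 has {1,3,7,9}; box has {1,3,4,8} → only 2 remains.
r4c1 = 9: row 4 has {2,3,5,7,8}; col 1 has {1,2,5,6,8}; box has {1,3,4,5,6,7,8} → only 9 remains.
r4c7 = 4: row 4 has {2,3,5,7,8,9}; col 7 has {2,6}; box has {1,2,3,5,8} → only 4 remains.
r4c9 = 6: row 4 has {2,3,4,5,7,8,9}; col 9 has {3,4}; box has {1,2,3,4,5,8} → only 6 remains.
r5c2 = 2: row 5 has {1,3,8}; col 2 has {1,4,7,9}; box has {1,3,4,5,6,7,8,9} → only 2 remains.
r6c5 = 8: row 6 has {1,2,3,4,5,6,7,9}; col 5 has {2}; box has {2,3,7,9} → only 8 remains.
r4c6 = 1: row 4 has {2,3,4,5,6,7,8,9}; col 6 has {3,4,7,8}; box has {2,3,7,8,9} → only 1 remains.
r2c6 = 2: in row 2, 2 can only go here (every other open cell in that row sees a 2).
r3c5 = 4: in row 3, 4 can only go here (every other open cell in that row sees a 4).
r3c6 = 9: in row 3, 9 can only go here (every other open cell in that row sees a 9).
r5c4 = 4: in row 5, 4 can only go here (every other open cell in that row sees a 4).
r7c1 = 4: in row 7, 4 can only go here (every other open cell in that row sees a 4).
r8c9 = 1: in row 8, 1 can only go here (every other open cell in that row sees a 1).
r3c7 = 1: in row 3, 1 can only go here (every other open cell in that row sees a 1).
r1c5 = 1: in row 1, 1 can only go here (every other open cell in that row sees a 1).
r2c3 = 1: in row 2, 1 can only go here (every other open cell in that row sees a 1).
r8c2 = 8: in row 8, 8 can only go here (every other open cell in that row sees an 8).
r7c2 = 6: row 7 has {1,3,4}; col 2 has {1,2,4,7,8,9}; box has {1,4,5,8} → only 6 remains.
r8c8 = 3: in row 8, 3 can only go here (every other open cell in that row sees a 3).
r3c8 = 2: row 3 has {1,4,6,7,8,9}; col 8 has {1,3,4,5,8,9}; box has {1,4,9} → only 2 remains.
r3c9 = 5: row 3 has {1,2,4,6,7,8,9}; col 9 has {1,3,4,6}; box has {1,2,4,9} → only 5 remains.
r7c8 = 7: row 7 has {1,3,4,6}; col 8 has {1,2,3,4,5,8,9}; box has {1,3,4,6} → only 7 remains.
r1c8 = 6: row 1 has {1,2,4,9}; col 8 has {1,2,3,4,5,7,8,9}; box has {1,2,4,5,9} → only 6 remains.
r3c2 = 3: row 3 has {1,2,4,5,6,7,8,9}; col 2 has {1,2,4,6,7,8,9}; box has {1,2,4,6,8,9} → only 3 remains.
r1c6 = 5: row 1 has {1,2,4,6,9}; col 6 has {1,2,3,4,7,8,9}; box has {1,2,4,7,9} → only 5 remains.
r2c1 = 7: row 2 has {1,2,4,9}; col 1 has {1,2,4,5,6,8,9}; box has {1,2,3,4,6,8,9} → only 7 remains.
r2c2 = 5: row 2 has {1,2,4,7,9}; col 2 has {1,2,3,4,6,7,8,9}; box has {1,2,3,4,6,7,8,9} → only 5 remains.
r5c6 = 6: row 5 has {1,2,3,4,8}; col 6 has {1,2,3,4,5,7,8,9}; box has {1,2,3,4,7,8,9} → only 6 remains.
r9c1 = 3: row 9 has {1,4,8}; col 1 has {1,2,4,5,6,7,8,9}; box has {1,4,5,6,8} → only 3 remains.
r1c4 = 8: row 1 has {1,2,4,5,6,9}; col 4 has {1,2,3,4,7,9}; box has {1,2,4,5,7,9} → only 8 remains.
r1c9 = 7: row 1 has {1,2,4,5,6,8,9}; col 9 has {1,3,4,5,6}; box has {1,2,4,5,6,9} → only 7 remains.
r2c4 = 6: row 2 has {1,2,4,5,7,9}; col 4 has {1,2,3,4,7,8,9}; box has {1,2,4,5,7,8,9} → only 6 remains.
r2c5 = 3: row 2 has {1,2,4,5,6,7,9}; col 5 has {1,2,4,8}; box has {1,2,4,5,6,7,8,9} → only 3 remains.
r2c7 = 8: row 2 has {1,2,3,4,5,6,7,9}; col 7 has {1,2,4,6}; box has {1,2,4,5,6,7,9} → only 8 remains.
r5c5 = 5: row 5 has {1,2,3,4,6,8}; col 5 has {1,2,3,4,8}; box has {1,2,3,4,6,7,8,9} → only 5 remains.
r5c9 = 9: row 5 has {1,2,3,4,5,6,8}; col 9 has {1,3,4,5,6,7}; box has {1,2,3,4,5,6,8} → only 9 remains.
r7c5 = 9: row 7 has {1,3,4,6,7}; col 5 has {1,2,3,4,5,8}; box has {1,2,3,4,8} → only 9 remains.
r7c7 = 5: row 7 has {1,3,4,6,7,9}; col 7 has {1,2,4,6,8}; box has {1,3,4,6,7} → only 5 remains.
r8c5 = 7: row 8 has {1,2,3,4,5,6,8}; col 5 has {1,2,3,4,5,8,9}; box has {1,2,3,4,8,9} → only 7 remains.
r9c4 = 5: row 9 has {1,3,4,8}; col 4 has {1,2,3,4,6,7,8,9}; box has {1,2,3,4,7,8,9} → only 5 remains.

5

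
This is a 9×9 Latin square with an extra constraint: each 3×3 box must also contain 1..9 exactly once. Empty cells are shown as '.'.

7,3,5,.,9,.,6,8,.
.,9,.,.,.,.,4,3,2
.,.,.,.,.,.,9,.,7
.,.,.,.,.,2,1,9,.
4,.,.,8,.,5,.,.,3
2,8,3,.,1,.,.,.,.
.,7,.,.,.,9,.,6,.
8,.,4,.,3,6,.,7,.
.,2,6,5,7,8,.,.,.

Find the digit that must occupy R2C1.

6

R1C9 = 1 (sole candidate).
R3C8 = 5 (sole candidate).
R4C3 = 7 (sole candidate).
R5C5 = 6 (sole candidate).
R5C8 = 2 (sole candidate).
R6C8 = 4 (sole candidate).
R7C3 = 1 (sole candidate).
R8C2 = 5 (sole candidate).
R8C7 = 2 (sole candidate).
R8C9 = 9 (sole candidate).
R9C7 = 3 (sole candidate).
R9C8 = 1 (sole candidate).
R9C9 = 4 (sole candidate).
R1C6 = 4 (sole candidate).
R2C3 = 8 (sole candidate).
R2C5 = 5 (sole candidate).
R3C3 = 2 (sole candidate).
R3C5 = 8 (sole candidate).
R4C2 = 6 (sole candidate).
R4C5 = 4 (sole candidate).
R5C2 = 1 (sole candidate).
R5C3 = 9 (sole candidate).
R5C7 = 7 (sole candidate).
R6C6 = 7 (sole candidate).
R6C7 = 5 (sole candidate).
R6C9 = 6 (sole candidate).
R7C1 = 3 (sole candidate).
R7C5 = 2 (sole candidate).
R7C7 = 8 (sole candidate).
R7C9 = 5 (sole candidate).
R8C4 = 1 (sole candidate).
R9C1 = 9 (sole candidate).
R1C4 = 2 (sole candidate).
R2C6 = 1 (sole candidate).
R3C2 = 4 (sole candidate).
R3C6 = 3 (sole candidate).
R4C1 = 5 (sole candidate).
R4C4 = 3 (sole candidate).
R4C9 = 8 (sole candidate).
R6C4 = 9 (sole candidate).
R7C4 = 4 (sole candidate).
R2C1 = 6: row 2 has {1,2,3,4,5,8,9}; col 1 has {2,3,4,5,7,8,9}; box has {2,3,4,5,7,8,9} → only 6 remains.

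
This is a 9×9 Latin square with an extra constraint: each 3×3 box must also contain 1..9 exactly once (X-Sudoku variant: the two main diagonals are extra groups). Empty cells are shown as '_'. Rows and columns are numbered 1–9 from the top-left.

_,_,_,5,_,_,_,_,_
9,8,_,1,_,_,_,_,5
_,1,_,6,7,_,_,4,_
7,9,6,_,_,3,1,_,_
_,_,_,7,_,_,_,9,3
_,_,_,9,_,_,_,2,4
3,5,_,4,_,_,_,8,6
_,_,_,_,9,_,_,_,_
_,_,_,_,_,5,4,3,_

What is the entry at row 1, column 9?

row 4, column 4 = 2: row 4 has {1,3,6,7,9}; col 4 has {1,4,5,6,7,9}; box has {3,7,9}; main diagonal has {8} → only 2 remains.
row 4, column 8 = 5: row 4 has {1,2,3,6,7,9}; col 8 has {2,3,4,8,9}; box has {1,2,3,4,9} → only 5 remains.
row 4, column 9 = 8: row 4 has {1,2,3,5,6,7,9}; col 9 has {3,4,5,6}; box has {1,2,3,4,5,9} → only 8 remains.
row 5, column 7 = 6: row 5 has {3,7,9}; col 7 has {1,4}; box has {1,2,3,4,5,8,9} → only 6 remains.
row 6, column 2 = 3: row 6 has {2,4,9}; col 2 has {1,5,8,9}; box has {6,7,9} → only 3 remains.
row 6, column 7 = 7: row 6 has {2,3,4,9}; col 7 has {1,4,6}; box has {1,2,3,4,5,6,8,9} → only 7 remains.
row 7, column 7 = 9: row 7 has {3,4,5,6,8}; col 7 has {1,4,6,7}; box has {3,4,6,8}; main diagonal has {2,8} → only 9 remains.
row 9, column 4 = 8: row 9 has {3,4,5}; col 4 has {1,2,4,5,6,7,9}; box has {4,5,9} → only 8 remains.
row 4, column 5 = 4: row 4 has {1,2,3,5,6,7,8,9}; col 5 has {7,9}; box has {2,3,7,9} → only 4 remains.
row 8, column 4 = 3: row 8 has {9}; col 4 has {1,2,4,5,6,7,8,9}; box has {4,5,8,9} → only 3 remains.
row 1, column 6 = 9: in row 1, 9 can only go here (every other open cell in that row sees a 9).
row 2, column 8 = 6: in row 2, 6 can only go here (every other open cell in that row sees a 6).
row 2, column 3 = 7: in row 2, 7 can only go here (every other open cell in that row sees a 7).
row 2, column 6 = 4: in row 2, 4 can only go here (every other open cell in that row sees a 4).
row 3, column 3 = 3: in row 3, 3 can only go here (every other open cell in that row sees a 3).
row 3, column 9 = 9: in row 3, 9 can only go here (every other open cell in that row sees a 9).
row 3, column 1 = 5: in row 3, 5 can only go here (every other open cell in that row sees a 5).
row 7, column 6 = 7: in row 7, 7 can only go here (every other open cell in that row sees a 7).
row 8, column 7 = 5: in row 8, 5 can only go here (every other open cell in that row sees a 5).
row 9, column 3 = 9: in row 9, 9 can only go here (every other open cell in that row sees a 9).
row 8, column 9 = 2: in box 9, 2 can only go here (every other open cell in that box sees a 2).
row 3, column 6 = 2: in column 6, 2 can only go here (every other open cell in that column sees a 2).
row 2, column 5 = 3: row 2 has {1,4,5,6,7,8,9}; col 5 has {4,7,9}; box has {1,2,4,5,6,7,9} → only 3 remains.
row 2, column 7 = 2: row 2 has {1,3,4,5,6,7,8,9}; col 7 has {1,4,5,6,7,9}; box has {4,5,6,9} → only 2 remains.
row 3, column 7 = 8: row 3 has {1,2,3,4,5,6,7,9}; col 7 has {1,2,4,5,6,7,9}; box has {2,4,5,6,9}; anti-diagonal has {3,6,9} → only 8 remains.
row 1, column 5 = 8: row 1 has {5,9}; col 5 has {3,4,7,9}; box has {1,2,3,4,5,6,7,9} → only 8 remains.
row 1, column 7 = 3: row 1 has {5,8,9}; col 7 has {1,2,4,5,6,7,8,9}; box has {2,4,5,6,8,9} → only 3 remains.
row 5, column 6 = 8: in column 6, 8 can only go here (every other open cell in that column sees an 8).
row 1, column 1 = 4: in main diagonal, 4 can only go here (every other open cell in that diagonal sees a 4).
row 5, column 5 = 5: in main diagonal, 5 can only go here (every other open cell in that diagonal sees a 5).
row 1, column 3 = 2: row 1 has {3,4,5,8,9}; col 3 has {3,6,7,9}; box has {1,3,4,5,7,8,9} → only 2 remains.
row 7, column 3 = 1: row 7 has {3,4,5,6,7,8,9}; col 3 has {2,3,6,7,9}; box has {3,5,9}; anti-diagonal has {3,5,6,8,9} → only 1 remains.
row 7, column 5 = 2: row 7 has {1,3,4,5,6,7,8,9}; col 5 has {3,4,5,7,8,9}; box has {3,4,5,7,8,9} → only 2 remains.
row 9, column 1 = 2: row 9 has {3,4,5,8,9}; col 1 has {3,4,5,7,9}; box has {1,3,5,9}; anti-diagonal has {1,3,5,6,8,9} → only 2 remains.
row 1, column 2 = 6: row 1 has {2,3,4,5,8,9}; col 2 has {1,3,5,8,9}; box has {1,2,3,4,5,7,8,9} → only 6 remains.
row 1, column 9 = 7: row 1 has {2,3,4,5,6,8,9}; col 9 has {2,3,4,5,6,8,9}; box has {2,3,4,5,6,8,9}; anti-diagonal has {1,2,3,5,6,8,9} → only 7 remains.

7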